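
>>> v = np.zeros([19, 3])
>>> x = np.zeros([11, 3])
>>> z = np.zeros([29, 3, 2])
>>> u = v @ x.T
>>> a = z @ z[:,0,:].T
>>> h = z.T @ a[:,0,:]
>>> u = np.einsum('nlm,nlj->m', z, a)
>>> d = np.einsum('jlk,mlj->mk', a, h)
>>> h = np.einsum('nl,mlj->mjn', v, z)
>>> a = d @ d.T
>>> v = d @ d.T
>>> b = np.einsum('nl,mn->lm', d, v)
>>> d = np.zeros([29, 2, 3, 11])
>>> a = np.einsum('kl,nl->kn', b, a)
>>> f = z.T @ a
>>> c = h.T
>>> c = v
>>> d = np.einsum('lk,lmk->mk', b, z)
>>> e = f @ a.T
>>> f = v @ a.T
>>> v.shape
(2, 2)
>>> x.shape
(11, 3)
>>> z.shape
(29, 3, 2)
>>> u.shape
(2,)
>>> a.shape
(29, 2)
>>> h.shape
(29, 2, 19)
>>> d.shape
(3, 2)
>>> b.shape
(29, 2)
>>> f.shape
(2, 29)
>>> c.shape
(2, 2)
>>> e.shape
(2, 3, 29)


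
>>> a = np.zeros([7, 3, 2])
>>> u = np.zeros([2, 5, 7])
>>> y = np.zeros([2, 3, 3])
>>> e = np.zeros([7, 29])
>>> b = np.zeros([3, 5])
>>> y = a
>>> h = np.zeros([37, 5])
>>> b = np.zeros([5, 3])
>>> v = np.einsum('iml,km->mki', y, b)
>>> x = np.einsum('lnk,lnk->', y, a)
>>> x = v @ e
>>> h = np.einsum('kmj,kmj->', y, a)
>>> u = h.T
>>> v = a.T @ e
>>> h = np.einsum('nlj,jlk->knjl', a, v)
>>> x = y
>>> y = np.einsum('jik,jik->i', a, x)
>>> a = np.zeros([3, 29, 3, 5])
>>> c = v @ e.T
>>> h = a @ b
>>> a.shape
(3, 29, 3, 5)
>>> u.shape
()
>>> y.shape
(3,)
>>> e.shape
(7, 29)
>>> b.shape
(5, 3)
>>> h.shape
(3, 29, 3, 3)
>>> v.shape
(2, 3, 29)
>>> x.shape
(7, 3, 2)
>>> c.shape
(2, 3, 7)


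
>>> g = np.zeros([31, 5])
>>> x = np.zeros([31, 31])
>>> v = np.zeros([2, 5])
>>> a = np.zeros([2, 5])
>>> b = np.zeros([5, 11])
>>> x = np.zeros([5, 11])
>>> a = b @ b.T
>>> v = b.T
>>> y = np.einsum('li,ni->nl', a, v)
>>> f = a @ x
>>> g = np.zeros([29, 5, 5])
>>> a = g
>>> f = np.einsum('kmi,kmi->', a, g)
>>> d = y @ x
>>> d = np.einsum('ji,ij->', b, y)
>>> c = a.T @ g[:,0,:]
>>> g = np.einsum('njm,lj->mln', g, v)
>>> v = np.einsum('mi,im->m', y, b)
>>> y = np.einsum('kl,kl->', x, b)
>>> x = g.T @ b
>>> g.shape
(5, 11, 29)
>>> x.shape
(29, 11, 11)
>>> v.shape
(11,)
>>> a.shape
(29, 5, 5)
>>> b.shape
(5, 11)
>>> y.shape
()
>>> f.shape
()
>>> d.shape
()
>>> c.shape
(5, 5, 5)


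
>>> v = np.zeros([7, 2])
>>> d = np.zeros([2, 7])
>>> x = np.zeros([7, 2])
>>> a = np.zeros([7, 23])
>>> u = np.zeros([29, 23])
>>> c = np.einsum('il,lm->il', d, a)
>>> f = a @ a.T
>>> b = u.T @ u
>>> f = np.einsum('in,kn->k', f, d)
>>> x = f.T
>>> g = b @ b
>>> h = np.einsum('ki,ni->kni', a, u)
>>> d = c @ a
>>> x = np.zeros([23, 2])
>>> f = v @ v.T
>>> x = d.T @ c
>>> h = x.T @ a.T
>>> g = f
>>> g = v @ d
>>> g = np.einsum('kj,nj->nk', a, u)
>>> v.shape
(7, 2)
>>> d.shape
(2, 23)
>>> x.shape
(23, 7)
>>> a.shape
(7, 23)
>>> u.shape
(29, 23)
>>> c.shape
(2, 7)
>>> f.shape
(7, 7)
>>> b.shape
(23, 23)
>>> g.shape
(29, 7)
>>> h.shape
(7, 7)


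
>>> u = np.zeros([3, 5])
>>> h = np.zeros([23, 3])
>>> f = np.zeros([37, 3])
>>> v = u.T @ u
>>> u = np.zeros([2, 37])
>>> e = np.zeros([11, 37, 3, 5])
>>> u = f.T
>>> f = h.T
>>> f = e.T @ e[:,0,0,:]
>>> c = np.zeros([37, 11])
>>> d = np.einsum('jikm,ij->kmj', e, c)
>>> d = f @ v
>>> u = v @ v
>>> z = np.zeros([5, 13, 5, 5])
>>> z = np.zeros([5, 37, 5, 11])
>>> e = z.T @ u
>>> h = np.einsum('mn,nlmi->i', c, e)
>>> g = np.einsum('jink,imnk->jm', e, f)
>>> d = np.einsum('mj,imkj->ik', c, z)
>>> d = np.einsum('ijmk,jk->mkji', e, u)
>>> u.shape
(5, 5)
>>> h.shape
(5,)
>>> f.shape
(5, 3, 37, 5)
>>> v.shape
(5, 5)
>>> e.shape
(11, 5, 37, 5)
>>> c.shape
(37, 11)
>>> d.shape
(37, 5, 5, 11)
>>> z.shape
(5, 37, 5, 11)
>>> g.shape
(11, 3)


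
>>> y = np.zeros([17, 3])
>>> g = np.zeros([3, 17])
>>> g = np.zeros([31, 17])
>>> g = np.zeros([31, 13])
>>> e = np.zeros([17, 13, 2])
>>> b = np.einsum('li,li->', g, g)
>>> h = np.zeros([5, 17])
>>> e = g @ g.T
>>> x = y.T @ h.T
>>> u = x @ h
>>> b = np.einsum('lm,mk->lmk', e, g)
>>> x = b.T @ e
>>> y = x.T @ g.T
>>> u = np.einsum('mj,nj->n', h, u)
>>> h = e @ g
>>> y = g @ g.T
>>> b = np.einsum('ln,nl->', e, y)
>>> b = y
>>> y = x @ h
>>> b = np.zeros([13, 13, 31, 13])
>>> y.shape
(13, 31, 13)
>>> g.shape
(31, 13)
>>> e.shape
(31, 31)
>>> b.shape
(13, 13, 31, 13)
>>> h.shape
(31, 13)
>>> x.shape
(13, 31, 31)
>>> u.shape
(3,)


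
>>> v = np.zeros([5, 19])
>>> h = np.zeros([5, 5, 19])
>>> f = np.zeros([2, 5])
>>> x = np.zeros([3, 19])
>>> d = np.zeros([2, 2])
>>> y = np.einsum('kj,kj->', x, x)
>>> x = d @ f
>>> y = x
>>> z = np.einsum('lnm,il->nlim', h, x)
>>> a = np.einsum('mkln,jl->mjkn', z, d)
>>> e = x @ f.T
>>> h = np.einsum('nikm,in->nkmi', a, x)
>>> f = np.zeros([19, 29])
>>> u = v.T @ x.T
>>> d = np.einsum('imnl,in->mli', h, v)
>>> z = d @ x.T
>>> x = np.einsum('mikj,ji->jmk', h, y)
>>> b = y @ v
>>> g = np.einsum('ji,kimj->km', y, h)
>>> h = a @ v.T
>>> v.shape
(5, 19)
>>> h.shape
(5, 2, 5, 5)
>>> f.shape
(19, 29)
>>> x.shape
(2, 5, 19)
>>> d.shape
(5, 2, 5)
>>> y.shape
(2, 5)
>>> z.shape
(5, 2, 2)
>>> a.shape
(5, 2, 5, 19)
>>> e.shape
(2, 2)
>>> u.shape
(19, 2)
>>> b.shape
(2, 19)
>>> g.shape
(5, 19)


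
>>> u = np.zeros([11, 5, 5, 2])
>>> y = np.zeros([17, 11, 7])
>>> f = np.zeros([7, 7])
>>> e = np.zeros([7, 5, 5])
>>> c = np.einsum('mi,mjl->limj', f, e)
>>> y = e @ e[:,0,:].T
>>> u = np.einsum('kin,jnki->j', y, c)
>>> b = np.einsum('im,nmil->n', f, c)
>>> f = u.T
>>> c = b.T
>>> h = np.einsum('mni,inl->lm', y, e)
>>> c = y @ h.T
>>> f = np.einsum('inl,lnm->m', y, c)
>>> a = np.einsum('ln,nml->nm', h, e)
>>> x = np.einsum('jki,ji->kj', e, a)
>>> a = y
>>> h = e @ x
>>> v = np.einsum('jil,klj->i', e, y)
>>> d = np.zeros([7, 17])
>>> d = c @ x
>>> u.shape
(5,)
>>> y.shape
(7, 5, 7)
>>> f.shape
(5,)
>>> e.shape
(7, 5, 5)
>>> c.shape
(7, 5, 5)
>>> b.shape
(5,)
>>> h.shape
(7, 5, 7)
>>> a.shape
(7, 5, 7)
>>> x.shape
(5, 7)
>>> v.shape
(5,)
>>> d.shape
(7, 5, 7)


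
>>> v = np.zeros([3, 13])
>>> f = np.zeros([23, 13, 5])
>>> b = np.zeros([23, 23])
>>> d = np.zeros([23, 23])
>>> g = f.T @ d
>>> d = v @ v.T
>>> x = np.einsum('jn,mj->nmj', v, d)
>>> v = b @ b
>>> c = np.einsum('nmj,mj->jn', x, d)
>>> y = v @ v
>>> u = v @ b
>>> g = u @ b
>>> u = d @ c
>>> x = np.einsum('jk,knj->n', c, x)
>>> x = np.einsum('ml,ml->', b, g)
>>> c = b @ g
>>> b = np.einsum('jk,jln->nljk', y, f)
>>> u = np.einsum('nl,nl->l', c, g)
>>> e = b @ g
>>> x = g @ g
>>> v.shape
(23, 23)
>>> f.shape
(23, 13, 5)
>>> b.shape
(5, 13, 23, 23)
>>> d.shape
(3, 3)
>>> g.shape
(23, 23)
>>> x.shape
(23, 23)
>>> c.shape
(23, 23)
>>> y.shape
(23, 23)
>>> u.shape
(23,)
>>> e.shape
(5, 13, 23, 23)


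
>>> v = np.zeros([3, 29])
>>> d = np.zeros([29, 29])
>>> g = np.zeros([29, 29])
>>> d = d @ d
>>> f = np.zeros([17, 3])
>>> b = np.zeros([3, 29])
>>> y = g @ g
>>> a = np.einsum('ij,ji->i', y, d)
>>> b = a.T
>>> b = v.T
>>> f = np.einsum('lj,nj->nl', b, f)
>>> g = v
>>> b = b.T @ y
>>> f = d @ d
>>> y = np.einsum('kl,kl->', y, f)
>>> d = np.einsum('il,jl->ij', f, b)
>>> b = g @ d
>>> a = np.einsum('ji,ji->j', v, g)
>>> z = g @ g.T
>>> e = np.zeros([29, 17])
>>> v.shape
(3, 29)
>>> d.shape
(29, 3)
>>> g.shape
(3, 29)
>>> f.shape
(29, 29)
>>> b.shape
(3, 3)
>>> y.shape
()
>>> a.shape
(3,)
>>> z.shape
(3, 3)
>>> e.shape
(29, 17)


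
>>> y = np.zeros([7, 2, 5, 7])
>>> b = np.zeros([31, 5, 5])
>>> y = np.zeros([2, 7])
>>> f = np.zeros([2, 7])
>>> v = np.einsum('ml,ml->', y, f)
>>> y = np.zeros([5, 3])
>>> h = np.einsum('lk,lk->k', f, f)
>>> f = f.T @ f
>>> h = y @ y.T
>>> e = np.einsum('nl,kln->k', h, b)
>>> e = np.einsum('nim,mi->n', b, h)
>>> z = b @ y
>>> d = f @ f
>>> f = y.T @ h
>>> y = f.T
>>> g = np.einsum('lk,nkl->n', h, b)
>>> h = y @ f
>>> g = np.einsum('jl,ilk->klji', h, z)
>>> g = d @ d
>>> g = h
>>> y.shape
(5, 3)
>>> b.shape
(31, 5, 5)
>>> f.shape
(3, 5)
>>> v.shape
()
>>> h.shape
(5, 5)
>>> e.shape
(31,)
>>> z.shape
(31, 5, 3)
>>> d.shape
(7, 7)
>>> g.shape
(5, 5)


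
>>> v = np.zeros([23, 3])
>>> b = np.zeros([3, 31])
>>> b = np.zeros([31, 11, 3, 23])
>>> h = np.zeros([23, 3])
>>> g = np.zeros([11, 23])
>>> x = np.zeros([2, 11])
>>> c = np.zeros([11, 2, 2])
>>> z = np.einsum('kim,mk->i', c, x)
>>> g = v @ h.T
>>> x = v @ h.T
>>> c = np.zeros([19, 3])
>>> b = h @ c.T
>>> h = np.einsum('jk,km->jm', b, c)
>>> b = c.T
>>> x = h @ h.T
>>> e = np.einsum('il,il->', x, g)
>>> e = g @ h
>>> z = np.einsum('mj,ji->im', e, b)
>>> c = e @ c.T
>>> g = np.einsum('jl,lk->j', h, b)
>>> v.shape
(23, 3)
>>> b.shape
(3, 19)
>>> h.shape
(23, 3)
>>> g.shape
(23,)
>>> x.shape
(23, 23)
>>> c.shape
(23, 19)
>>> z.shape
(19, 23)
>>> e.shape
(23, 3)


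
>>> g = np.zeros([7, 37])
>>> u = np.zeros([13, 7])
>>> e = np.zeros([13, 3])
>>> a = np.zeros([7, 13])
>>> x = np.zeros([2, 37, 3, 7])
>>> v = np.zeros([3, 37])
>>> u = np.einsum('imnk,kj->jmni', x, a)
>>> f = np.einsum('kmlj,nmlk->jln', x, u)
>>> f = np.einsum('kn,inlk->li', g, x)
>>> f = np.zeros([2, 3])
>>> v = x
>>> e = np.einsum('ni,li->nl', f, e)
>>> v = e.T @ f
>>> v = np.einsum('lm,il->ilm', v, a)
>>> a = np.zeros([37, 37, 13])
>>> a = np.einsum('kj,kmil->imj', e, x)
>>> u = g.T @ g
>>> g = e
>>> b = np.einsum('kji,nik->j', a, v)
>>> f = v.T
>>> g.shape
(2, 13)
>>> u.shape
(37, 37)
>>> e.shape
(2, 13)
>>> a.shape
(3, 37, 13)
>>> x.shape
(2, 37, 3, 7)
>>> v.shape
(7, 13, 3)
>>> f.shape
(3, 13, 7)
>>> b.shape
(37,)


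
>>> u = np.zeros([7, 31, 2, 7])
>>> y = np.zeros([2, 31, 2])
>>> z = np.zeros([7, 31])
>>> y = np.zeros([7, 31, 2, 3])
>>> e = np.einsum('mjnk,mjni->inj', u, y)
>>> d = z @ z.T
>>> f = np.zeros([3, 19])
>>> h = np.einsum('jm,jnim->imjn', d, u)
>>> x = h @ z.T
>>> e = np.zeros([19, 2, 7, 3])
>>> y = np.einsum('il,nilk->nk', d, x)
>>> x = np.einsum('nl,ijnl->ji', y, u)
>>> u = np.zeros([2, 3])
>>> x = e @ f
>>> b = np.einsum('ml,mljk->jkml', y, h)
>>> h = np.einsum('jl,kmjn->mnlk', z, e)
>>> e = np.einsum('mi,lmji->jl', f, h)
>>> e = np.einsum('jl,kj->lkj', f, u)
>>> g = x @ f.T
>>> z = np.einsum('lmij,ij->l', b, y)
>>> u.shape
(2, 3)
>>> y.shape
(2, 7)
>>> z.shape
(7,)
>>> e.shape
(19, 2, 3)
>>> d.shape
(7, 7)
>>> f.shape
(3, 19)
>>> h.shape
(2, 3, 31, 19)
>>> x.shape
(19, 2, 7, 19)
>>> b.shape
(7, 31, 2, 7)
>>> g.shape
(19, 2, 7, 3)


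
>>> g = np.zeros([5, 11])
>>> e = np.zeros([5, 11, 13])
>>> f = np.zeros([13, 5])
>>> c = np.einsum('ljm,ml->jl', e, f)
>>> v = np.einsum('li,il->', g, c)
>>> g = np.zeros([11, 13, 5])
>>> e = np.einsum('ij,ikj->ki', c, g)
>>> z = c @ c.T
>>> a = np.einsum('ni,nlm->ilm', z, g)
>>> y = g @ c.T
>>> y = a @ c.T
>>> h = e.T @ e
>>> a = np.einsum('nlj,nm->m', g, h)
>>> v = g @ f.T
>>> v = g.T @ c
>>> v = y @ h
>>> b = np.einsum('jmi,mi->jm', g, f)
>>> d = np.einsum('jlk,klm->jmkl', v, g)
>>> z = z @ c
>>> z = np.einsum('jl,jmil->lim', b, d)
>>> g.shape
(11, 13, 5)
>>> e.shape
(13, 11)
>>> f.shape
(13, 5)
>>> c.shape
(11, 5)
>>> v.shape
(11, 13, 11)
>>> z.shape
(13, 11, 5)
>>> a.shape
(11,)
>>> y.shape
(11, 13, 11)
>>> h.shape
(11, 11)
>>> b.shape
(11, 13)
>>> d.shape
(11, 5, 11, 13)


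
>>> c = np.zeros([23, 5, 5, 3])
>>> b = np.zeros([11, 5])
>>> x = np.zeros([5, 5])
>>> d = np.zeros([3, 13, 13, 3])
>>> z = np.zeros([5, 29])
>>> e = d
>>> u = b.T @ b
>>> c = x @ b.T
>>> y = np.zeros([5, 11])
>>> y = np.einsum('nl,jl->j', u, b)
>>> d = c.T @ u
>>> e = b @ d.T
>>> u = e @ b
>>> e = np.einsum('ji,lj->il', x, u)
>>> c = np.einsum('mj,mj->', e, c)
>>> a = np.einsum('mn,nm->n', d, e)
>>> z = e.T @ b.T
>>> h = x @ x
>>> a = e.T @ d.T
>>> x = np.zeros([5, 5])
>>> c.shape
()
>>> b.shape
(11, 5)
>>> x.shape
(5, 5)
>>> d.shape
(11, 5)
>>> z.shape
(11, 11)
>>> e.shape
(5, 11)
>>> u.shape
(11, 5)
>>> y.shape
(11,)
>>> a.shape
(11, 11)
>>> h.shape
(5, 5)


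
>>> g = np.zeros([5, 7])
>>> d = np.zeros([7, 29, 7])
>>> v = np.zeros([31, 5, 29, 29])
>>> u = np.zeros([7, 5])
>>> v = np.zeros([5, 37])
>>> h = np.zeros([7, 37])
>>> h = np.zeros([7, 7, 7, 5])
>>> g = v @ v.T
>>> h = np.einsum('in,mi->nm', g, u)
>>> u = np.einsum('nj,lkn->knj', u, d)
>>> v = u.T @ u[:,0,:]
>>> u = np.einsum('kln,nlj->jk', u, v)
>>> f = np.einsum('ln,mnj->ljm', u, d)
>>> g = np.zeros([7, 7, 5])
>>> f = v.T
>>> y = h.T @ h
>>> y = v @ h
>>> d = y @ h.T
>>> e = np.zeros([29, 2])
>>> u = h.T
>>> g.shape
(7, 7, 5)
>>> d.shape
(5, 7, 5)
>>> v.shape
(5, 7, 5)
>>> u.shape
(7, 5)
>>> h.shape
(5, 7)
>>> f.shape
(5, 7, 5)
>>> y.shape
(5, 7, 7)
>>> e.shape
(29, 2)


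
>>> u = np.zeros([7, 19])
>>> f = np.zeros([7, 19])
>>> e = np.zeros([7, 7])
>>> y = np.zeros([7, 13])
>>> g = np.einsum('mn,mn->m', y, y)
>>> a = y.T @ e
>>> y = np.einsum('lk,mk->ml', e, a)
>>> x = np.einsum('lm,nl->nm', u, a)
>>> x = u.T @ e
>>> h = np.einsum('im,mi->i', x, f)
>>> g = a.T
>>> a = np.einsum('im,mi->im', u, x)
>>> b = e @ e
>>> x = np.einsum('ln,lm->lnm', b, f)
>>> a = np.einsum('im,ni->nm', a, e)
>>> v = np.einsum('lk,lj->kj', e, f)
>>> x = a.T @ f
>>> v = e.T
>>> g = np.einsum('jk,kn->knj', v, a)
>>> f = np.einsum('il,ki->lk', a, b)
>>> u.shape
(7, 19)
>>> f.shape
(19, 7)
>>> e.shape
(7, 7)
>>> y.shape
(13, 7)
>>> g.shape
(7, 19, 7)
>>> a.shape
(7, 19)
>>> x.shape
(19, 19)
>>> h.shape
(19,)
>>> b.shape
(7, 7)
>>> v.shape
(7, 7)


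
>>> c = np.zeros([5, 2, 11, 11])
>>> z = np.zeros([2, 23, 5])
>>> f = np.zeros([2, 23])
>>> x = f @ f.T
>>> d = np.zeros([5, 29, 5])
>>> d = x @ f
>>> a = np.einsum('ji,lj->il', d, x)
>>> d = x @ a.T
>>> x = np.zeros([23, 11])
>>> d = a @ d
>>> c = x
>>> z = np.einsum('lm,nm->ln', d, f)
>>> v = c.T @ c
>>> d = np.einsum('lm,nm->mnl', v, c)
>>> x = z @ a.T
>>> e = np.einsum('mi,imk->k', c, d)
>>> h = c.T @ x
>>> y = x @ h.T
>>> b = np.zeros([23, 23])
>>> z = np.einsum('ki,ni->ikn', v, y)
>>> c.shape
(23, 11)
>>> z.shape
(11, 11, 23)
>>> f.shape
(2, 23)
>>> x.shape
(23, 23)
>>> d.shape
(11, 23, 11)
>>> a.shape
(23, 2)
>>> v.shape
(11, 11)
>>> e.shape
(11,)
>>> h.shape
(11, 23)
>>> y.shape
(23, 11)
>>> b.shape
(23, 23)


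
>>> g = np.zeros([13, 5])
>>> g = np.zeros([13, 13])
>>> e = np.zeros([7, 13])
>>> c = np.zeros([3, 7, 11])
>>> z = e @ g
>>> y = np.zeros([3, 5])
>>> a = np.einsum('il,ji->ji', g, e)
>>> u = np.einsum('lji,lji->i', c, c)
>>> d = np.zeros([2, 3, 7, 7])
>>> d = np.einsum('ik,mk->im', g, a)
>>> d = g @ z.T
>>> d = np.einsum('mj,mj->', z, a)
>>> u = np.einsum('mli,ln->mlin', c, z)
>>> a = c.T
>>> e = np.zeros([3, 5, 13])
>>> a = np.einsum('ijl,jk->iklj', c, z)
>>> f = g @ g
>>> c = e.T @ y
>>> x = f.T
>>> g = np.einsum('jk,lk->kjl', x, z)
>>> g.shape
(13, 13, 7)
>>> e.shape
(3, 5, 13)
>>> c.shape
(13, 5, 5)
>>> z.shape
(7, 13)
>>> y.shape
(3, 5)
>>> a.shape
(3, 13, 11, 7)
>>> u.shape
(3, 7, 11, 13)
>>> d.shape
()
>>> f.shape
(13, 13)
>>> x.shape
(13, 13)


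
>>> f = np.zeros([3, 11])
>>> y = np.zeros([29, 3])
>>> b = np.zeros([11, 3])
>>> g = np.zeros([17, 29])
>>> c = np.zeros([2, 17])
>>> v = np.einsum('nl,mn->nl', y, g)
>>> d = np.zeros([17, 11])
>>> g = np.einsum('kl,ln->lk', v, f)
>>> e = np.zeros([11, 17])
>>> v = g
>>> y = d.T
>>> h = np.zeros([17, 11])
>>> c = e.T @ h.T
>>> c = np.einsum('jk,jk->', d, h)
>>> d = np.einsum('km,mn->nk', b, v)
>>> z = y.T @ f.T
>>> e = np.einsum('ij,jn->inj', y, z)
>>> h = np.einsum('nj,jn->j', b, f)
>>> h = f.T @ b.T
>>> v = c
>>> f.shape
(3, 11)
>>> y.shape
(11, 17)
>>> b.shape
(11, 3)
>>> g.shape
(3, 29)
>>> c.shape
()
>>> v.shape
()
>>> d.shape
(29, 11)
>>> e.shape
(11, 3, 17)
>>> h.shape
(11, 11)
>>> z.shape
(17, 3)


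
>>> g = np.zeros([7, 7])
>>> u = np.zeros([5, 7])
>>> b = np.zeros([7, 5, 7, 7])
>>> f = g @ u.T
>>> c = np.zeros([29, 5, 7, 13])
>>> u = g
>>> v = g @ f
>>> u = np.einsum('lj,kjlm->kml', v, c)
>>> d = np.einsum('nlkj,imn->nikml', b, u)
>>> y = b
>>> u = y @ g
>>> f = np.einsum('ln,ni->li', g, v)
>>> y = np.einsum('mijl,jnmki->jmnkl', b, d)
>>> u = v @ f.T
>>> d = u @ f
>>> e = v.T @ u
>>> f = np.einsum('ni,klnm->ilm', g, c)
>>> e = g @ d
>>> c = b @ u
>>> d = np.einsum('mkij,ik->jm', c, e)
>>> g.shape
(7, 7)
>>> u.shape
(7, 7)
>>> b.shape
(7, 5, 7, 7)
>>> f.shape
(7, 5, 13)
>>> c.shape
(7, 5, 7, 7)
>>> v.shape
(7, 5)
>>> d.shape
(7, 7)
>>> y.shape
(7, 7, 29, 13, 7)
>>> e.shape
(7, 5)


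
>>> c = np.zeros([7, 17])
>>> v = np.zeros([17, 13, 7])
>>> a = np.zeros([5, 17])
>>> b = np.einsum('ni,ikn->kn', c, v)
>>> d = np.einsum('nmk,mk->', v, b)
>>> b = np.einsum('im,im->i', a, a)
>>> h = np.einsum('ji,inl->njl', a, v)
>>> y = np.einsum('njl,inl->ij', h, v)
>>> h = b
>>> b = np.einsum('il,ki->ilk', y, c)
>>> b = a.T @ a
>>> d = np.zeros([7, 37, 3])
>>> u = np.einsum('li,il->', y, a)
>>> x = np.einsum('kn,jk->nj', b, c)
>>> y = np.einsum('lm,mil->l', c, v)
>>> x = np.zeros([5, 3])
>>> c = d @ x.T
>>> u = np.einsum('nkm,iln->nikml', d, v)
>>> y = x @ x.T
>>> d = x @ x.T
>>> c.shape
(7, 37, 5)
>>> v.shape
(17, 13, 7)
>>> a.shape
(5, 17)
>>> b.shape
(17, 17)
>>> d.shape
(5, 5)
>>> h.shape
(5,)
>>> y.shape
(5, 5)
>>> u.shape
(7, 17, 37, 3, 13)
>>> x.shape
(5, 3)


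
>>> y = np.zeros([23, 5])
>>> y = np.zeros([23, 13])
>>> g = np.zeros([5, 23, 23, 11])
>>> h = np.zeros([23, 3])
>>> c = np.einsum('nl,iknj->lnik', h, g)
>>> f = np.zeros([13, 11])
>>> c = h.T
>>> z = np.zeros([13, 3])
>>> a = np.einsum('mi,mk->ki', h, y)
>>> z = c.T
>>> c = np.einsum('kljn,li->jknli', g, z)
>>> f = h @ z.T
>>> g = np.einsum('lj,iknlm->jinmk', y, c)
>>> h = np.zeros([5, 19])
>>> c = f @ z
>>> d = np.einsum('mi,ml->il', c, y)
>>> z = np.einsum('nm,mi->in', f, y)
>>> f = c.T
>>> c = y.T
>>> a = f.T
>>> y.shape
(23, 13)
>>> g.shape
(13, 23, 11, 3, 5)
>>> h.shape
(5, 19)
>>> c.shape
(13, 23)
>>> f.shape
(3, 23)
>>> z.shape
(13, 23)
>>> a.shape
(23, 3)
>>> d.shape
(3, 13)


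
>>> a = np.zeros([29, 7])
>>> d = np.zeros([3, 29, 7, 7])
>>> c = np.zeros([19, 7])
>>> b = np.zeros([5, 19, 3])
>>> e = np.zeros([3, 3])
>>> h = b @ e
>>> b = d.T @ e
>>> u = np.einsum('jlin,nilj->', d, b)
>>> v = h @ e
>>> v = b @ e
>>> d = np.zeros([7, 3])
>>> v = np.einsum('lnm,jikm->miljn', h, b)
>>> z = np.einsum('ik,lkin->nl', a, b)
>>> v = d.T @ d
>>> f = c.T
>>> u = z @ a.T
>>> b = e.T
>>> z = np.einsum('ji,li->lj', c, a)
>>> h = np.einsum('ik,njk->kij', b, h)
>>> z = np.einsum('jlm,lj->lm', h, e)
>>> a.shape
(29, 7)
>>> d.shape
(7, 3)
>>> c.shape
(19, 7)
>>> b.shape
(3, 3)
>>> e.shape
(3, 3)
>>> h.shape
(3, 3, 19)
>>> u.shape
(3, 29)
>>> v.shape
(3, 3)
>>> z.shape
(3, 19)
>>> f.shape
(7, 19)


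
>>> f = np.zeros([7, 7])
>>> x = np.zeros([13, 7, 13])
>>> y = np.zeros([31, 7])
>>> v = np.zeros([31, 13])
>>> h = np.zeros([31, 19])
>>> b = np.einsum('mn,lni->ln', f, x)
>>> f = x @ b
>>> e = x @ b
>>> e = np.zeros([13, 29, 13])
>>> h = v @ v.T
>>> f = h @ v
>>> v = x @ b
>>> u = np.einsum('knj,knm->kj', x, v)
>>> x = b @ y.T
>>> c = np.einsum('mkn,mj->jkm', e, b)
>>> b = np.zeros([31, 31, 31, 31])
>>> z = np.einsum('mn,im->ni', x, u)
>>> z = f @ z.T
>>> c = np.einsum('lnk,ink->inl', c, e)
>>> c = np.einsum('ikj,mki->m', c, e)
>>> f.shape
(31, 13)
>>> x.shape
(13, 31)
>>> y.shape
(31, 7)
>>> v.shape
(13, 7, 7)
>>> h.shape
(31, 31)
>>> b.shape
(31, 31, 31, 31)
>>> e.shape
(13, 29, 13)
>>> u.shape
(13, 13)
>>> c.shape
(13,)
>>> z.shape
(31, 31)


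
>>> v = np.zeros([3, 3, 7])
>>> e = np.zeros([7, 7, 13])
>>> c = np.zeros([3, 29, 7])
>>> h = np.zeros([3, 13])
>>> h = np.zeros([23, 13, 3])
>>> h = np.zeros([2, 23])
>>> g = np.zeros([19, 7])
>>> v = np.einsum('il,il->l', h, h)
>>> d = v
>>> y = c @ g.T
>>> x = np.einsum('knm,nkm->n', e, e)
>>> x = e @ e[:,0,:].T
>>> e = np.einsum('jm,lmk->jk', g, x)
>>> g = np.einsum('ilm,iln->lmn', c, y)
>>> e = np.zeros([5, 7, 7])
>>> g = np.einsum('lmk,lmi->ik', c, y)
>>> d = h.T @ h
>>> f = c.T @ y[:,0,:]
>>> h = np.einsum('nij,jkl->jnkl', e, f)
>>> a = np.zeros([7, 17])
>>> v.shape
(23,)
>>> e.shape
(5, 7, 7)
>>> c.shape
(3, 29, 7)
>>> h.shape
(7, 5, 29, 19)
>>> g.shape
(19, 7)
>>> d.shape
(23, 23)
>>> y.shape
(3, 29, 19)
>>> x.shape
(7, 7, 7)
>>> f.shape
(7, 29, 19)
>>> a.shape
(7, 17)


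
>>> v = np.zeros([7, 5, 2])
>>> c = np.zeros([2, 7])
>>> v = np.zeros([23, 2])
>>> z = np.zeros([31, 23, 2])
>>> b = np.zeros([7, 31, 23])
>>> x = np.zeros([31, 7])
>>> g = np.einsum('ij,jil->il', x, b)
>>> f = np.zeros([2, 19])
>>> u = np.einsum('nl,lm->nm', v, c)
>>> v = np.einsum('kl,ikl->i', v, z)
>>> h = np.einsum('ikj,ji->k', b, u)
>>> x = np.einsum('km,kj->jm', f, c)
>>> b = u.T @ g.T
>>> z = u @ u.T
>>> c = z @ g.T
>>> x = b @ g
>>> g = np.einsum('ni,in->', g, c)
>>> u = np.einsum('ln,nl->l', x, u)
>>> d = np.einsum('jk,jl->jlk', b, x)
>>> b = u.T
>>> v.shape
(31,)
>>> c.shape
(23, 31)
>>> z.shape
(23, 23)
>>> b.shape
(7,)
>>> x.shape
(7, 23)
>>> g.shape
()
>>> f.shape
(2, 19)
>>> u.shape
(7,)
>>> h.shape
(31,)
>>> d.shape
(7, 23, 31)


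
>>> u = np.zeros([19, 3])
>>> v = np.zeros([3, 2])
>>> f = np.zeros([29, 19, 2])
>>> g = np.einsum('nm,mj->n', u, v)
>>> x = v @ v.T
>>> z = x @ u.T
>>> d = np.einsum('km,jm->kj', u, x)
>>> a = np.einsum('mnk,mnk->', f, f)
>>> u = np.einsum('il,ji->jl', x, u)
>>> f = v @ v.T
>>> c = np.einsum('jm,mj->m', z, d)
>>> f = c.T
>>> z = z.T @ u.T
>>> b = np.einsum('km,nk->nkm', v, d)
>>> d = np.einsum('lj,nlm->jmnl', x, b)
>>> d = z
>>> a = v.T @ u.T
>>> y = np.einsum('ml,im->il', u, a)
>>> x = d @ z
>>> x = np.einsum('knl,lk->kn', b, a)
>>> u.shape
(19, 3)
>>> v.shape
(3, 2)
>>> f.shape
(19,)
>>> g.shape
(19,)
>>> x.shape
(19, 3)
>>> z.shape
(19, 19)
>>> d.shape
(19, 19)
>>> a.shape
(2, 19)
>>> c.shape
(19,)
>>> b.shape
(19, 3, 2)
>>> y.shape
(2, 3)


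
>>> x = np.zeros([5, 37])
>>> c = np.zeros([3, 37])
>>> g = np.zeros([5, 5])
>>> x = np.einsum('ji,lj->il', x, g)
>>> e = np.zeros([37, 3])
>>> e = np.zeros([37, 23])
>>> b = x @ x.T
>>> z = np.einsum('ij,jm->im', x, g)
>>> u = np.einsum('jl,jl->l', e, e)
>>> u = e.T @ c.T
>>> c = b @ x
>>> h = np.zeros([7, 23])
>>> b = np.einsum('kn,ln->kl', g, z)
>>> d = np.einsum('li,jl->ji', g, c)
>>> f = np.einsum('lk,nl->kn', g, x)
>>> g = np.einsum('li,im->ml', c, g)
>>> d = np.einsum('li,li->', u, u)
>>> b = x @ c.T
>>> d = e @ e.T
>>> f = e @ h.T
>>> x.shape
(37, 5)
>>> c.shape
(37, 5)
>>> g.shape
(5, 37)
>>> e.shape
(37, 23)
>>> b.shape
(37, 37)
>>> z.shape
(37, 5)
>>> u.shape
(23, 3)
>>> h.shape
(7, 23)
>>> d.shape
(37, 37)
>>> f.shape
(37, 7)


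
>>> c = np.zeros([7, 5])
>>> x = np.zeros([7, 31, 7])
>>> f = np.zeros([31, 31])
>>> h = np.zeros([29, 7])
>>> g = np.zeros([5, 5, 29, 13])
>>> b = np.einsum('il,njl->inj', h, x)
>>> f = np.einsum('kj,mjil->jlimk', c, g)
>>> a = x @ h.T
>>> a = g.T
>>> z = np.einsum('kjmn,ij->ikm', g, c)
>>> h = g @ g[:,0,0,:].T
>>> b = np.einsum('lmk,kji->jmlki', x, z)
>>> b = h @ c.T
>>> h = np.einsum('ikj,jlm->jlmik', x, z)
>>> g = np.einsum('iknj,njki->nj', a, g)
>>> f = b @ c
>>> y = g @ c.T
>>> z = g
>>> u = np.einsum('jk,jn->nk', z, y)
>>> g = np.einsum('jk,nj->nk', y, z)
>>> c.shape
(7, 5)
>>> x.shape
(7, 31, 7)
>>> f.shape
(5, 5, 29, 5)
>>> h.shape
(7, 5, 29, 7, 31)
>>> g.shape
(5, 7)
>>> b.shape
(5, 5, 29, 7)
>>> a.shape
(13, 29, 5, 5)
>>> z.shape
(5, 5)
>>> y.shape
(5, 7)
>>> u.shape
(7, 5)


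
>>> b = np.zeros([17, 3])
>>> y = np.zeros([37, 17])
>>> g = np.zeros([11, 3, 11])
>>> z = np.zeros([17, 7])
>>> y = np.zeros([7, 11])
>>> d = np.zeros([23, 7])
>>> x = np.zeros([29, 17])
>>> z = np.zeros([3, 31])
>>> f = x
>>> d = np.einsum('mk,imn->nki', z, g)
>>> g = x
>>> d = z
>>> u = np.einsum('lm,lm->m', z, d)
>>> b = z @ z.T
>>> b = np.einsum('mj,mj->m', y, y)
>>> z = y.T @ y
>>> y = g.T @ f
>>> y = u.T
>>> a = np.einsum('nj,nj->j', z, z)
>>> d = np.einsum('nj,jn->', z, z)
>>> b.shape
(7,)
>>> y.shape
(31,)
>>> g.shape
(29, 17)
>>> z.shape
(11, 11)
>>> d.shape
()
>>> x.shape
(29, 17)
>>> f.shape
(29, 17)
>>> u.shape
(31,)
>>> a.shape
(11,)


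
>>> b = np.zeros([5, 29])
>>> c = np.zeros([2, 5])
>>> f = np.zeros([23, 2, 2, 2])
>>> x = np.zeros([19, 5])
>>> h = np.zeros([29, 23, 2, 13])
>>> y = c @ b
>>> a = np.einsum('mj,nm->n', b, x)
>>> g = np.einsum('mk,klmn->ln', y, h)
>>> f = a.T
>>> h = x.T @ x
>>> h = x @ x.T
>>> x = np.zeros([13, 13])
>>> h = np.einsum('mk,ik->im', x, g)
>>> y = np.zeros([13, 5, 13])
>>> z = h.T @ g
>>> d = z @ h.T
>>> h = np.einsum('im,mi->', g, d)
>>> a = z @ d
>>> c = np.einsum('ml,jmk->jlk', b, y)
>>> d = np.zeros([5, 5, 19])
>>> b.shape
(5, 29)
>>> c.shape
(13, 29, 13)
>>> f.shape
(19,)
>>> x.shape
(13, 13)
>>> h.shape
()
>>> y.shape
(13, 5, 13)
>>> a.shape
(13, 23)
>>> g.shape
(23, 13)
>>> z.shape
(13, 13)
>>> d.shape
(5, 5, 19)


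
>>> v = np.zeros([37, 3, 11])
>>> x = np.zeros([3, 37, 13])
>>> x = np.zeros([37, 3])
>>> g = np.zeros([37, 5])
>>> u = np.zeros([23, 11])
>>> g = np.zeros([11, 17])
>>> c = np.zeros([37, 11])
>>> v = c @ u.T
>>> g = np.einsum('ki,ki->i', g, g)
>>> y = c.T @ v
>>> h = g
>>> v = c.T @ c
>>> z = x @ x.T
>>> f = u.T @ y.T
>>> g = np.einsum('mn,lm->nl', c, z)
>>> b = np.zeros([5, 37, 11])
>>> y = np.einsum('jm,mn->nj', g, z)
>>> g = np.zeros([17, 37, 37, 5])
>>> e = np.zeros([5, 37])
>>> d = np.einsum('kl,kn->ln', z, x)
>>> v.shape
(11, 11)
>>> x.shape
(37, 3)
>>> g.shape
(17, 37, 37, 5)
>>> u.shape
(23, 11)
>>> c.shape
(37, 11)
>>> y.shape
(37, 11)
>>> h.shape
(17,)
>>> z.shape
(37, 37)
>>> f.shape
(11, 11)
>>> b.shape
(5, 37, 11)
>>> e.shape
(5, 37)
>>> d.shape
(37, 3)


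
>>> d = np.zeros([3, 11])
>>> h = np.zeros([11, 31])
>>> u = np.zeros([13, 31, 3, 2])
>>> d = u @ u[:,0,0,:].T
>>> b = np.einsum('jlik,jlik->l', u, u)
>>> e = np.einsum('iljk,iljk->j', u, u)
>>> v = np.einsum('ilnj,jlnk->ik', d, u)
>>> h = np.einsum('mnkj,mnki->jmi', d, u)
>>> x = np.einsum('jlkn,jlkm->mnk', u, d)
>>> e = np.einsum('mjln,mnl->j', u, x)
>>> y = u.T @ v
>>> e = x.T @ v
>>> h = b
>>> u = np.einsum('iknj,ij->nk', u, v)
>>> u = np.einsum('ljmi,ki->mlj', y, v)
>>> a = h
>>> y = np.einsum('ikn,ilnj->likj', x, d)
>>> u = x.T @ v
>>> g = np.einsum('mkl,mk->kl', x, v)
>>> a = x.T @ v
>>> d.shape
(13, 31, 3, 13)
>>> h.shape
(31,)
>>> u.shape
(3, 2, 2)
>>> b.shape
(31,)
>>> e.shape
(3, 2, 2)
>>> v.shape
(13, 2)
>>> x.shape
(13, 2, 3)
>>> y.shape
(31, 13, 2, 13)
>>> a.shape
(3, 2, 2)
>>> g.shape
(2, 3)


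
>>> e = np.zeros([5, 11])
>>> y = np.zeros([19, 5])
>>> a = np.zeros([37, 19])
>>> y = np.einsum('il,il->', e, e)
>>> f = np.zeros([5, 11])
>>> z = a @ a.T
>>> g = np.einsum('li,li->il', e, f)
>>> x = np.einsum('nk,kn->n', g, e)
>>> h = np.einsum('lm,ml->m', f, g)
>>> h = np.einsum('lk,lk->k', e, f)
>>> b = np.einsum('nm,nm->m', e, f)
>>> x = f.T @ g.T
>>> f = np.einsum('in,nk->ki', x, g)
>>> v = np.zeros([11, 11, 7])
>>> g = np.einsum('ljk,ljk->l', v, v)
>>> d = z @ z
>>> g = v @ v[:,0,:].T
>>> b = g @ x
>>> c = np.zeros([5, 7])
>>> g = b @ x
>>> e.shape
(5, 11)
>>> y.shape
()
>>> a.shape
(37, 19)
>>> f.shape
(5, 11)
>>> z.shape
(37, 37)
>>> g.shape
(11, 11, 11)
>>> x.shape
(11, 11)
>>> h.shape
(11,)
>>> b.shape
(11, 11, 11)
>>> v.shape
(11, 11, 7)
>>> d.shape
(37, 37)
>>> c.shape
(5, 7)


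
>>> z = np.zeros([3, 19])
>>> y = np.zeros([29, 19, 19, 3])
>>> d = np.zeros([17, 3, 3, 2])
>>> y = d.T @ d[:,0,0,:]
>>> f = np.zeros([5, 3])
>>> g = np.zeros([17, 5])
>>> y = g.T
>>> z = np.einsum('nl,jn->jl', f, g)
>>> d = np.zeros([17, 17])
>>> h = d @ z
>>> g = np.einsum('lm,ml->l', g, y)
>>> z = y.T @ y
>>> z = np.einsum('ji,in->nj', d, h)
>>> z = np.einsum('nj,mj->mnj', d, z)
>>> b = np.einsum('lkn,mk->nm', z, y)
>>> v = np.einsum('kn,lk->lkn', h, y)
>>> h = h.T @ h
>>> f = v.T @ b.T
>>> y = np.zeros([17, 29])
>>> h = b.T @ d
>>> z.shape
(3, 17, 17)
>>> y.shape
(17, 29)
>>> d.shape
(17, 17)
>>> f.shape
(3, 17, 17)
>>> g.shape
(17,)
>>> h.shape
(5, 17)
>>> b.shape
(17, 5)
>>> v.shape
(5, 17, 3)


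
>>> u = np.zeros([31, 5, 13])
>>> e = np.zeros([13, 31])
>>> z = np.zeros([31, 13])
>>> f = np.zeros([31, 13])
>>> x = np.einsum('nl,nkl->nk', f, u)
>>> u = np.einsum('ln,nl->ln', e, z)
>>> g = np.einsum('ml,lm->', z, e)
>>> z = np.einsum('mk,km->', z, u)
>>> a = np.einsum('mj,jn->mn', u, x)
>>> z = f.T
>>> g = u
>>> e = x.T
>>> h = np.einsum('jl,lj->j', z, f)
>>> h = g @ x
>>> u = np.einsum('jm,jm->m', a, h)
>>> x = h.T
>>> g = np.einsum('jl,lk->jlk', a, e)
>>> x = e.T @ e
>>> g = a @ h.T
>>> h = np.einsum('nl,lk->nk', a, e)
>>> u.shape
(5,)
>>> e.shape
(5, 31)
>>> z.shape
(13, 31)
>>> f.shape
(31, 13)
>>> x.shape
(31, 31)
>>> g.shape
(13, 13)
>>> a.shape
(13, 5)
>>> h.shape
(13, 31)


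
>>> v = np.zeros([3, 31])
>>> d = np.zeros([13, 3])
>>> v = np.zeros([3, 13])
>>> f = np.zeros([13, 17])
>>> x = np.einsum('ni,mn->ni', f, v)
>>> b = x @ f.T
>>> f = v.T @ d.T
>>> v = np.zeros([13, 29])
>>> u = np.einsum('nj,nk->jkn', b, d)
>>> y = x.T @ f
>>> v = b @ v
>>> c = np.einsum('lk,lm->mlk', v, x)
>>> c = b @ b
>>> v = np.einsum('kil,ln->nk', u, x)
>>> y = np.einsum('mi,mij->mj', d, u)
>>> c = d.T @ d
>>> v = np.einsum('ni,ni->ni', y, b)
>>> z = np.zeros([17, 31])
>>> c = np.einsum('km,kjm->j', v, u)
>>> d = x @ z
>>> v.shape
(13, 13)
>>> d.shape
(13, 31)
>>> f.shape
(13, 13)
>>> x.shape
(13, 17)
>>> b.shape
(13, 13)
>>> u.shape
(13, 3, 13)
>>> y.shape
(13, 13)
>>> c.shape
(3,)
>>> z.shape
(17, 31)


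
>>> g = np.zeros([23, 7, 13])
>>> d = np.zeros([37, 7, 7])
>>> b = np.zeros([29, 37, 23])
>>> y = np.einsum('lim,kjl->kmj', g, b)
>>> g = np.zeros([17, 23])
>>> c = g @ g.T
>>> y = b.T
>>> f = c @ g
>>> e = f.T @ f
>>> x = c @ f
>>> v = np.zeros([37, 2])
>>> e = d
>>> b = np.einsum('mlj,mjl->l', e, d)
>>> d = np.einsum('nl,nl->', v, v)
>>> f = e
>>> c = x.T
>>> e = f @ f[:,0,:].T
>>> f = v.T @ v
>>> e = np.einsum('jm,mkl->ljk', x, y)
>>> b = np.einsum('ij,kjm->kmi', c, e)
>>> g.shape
(17, 23)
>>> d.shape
()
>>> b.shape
(29, 37, 23)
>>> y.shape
(23, 37, 29)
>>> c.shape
(23, 17)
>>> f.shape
(2, 2)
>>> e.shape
(29, 17, 37)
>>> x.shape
(17, 23)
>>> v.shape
(37, 2)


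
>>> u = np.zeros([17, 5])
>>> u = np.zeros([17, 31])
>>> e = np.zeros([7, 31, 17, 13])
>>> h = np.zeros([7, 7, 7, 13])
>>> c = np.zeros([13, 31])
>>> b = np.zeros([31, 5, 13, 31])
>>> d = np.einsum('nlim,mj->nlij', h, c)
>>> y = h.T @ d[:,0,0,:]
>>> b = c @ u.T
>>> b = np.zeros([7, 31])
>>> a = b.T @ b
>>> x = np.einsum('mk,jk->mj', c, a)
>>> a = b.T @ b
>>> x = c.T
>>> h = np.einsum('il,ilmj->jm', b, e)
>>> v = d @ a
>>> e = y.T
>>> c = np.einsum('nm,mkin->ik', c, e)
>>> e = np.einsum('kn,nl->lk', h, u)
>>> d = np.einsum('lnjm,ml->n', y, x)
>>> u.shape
(17, 31)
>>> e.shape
(31, 13)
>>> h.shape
(13, 17)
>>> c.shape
(7, 7)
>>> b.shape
(7, 31)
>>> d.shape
(7,)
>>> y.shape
(13, 7, 7, 31)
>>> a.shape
(31, 31)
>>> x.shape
(31, 13)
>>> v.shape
(7, 7, 7, 31)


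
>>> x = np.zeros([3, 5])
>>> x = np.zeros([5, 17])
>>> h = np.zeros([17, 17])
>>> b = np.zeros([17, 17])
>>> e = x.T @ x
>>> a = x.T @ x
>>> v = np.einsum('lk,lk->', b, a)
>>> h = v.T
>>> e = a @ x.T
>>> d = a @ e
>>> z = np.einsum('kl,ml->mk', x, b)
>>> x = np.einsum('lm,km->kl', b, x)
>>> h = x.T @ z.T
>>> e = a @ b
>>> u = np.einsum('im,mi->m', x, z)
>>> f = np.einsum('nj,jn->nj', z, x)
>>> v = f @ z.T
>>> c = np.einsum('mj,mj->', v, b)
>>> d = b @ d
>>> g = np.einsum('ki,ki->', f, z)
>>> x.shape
(5, 17)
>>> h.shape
(17, 17)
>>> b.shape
(17, 17)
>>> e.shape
(17, 17)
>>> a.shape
(17, 17)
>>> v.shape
(17, 17)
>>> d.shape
(17, 5)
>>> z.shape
(17, 5)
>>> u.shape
(17,)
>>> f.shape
(17, 5)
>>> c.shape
()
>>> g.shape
()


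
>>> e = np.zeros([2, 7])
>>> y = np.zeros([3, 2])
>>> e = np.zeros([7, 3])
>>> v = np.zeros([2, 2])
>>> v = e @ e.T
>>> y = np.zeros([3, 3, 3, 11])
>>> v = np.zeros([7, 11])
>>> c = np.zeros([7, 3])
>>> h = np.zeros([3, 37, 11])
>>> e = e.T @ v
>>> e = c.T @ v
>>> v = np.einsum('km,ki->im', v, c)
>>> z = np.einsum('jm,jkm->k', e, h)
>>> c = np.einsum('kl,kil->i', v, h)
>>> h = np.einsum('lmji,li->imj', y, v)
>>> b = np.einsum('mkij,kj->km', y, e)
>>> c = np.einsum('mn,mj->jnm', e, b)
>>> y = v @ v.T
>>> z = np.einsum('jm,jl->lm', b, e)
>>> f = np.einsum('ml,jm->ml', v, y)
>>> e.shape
(3, 11)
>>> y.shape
(3, 3)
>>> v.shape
(3, 11)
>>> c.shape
(3, 11, 3)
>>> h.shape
(11, 3, 3)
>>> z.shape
(11, 3)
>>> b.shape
(3, 3)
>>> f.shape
(3, 11)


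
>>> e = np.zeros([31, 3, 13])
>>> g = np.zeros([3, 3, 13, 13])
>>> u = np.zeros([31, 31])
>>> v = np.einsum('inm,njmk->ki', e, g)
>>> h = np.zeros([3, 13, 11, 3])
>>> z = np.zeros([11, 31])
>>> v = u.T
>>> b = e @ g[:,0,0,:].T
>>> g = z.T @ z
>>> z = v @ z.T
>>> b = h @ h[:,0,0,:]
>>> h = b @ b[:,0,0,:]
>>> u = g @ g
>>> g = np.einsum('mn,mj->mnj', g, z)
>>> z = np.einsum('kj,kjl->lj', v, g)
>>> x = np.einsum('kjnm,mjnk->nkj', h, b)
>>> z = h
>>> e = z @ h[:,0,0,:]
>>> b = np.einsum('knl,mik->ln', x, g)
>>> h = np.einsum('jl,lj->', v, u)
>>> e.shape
(3, 13, 11, 3)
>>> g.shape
(31, 31, 11)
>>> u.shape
(31, 31)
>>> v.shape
(31, 31)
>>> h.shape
()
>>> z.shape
(3, 13, 11, 3)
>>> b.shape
(13, 3)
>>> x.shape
(11, 3, 13)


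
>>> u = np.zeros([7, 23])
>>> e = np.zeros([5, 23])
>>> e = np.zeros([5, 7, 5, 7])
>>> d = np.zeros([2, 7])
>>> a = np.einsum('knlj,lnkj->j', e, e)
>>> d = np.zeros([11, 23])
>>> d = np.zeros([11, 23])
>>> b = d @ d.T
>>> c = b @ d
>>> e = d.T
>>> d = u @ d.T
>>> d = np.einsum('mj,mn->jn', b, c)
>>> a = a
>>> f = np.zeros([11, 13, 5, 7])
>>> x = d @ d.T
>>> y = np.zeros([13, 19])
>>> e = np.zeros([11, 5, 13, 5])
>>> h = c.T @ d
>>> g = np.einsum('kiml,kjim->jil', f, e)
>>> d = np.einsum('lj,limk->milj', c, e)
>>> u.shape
(7, 23)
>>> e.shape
(11, 5, 13, 5)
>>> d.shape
(13, 5, 11, 23)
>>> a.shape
(7,)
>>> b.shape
(11, 11)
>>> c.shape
(11, 23)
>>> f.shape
(11, 13, 5, 7)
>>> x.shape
(11, 11)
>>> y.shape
(13, 19)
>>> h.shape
(23, 23)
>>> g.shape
(5, 13, 7)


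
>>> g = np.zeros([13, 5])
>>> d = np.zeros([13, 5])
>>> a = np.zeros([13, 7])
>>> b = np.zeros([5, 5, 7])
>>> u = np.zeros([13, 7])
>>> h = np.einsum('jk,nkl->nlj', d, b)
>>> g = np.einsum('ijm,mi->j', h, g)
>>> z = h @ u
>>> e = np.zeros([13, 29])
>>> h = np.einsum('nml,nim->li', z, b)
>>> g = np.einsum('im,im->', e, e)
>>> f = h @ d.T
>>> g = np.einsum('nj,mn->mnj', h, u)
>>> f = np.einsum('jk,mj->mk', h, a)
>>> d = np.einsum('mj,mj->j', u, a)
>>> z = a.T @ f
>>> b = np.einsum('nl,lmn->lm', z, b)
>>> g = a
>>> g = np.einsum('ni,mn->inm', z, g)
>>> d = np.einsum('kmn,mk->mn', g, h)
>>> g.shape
(5, 7, 13)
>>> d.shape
(7, 13)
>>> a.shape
(13, 7)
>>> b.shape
(5, 5)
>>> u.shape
(13, 7)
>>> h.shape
(7, 5)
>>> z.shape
(7, 5)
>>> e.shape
(13, 29)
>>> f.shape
(13, 5)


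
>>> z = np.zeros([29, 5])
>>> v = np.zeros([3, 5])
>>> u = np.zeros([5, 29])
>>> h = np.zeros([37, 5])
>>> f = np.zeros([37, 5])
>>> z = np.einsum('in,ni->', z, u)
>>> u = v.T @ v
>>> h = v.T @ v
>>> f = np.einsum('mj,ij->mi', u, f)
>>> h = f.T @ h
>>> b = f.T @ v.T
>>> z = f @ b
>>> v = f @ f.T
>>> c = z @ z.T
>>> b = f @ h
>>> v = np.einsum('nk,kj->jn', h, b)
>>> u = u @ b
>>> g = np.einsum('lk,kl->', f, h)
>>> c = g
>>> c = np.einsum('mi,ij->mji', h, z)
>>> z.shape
(5, 3)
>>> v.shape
(5, 37)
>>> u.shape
(5, 5)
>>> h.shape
(37, 5)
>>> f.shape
(5, 37)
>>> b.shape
(5, 5)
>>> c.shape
(37, 3, 5)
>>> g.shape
()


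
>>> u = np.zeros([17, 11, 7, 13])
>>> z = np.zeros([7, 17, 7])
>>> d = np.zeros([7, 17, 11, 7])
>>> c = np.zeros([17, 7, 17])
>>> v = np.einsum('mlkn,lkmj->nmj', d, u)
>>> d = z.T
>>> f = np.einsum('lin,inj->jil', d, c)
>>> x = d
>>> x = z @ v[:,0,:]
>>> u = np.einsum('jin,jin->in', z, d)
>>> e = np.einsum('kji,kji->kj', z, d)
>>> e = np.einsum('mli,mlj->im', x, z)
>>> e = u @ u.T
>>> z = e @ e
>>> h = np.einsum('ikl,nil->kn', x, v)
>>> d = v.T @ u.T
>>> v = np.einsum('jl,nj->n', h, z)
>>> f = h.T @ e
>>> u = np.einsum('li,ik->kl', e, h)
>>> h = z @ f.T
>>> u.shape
(7, 17)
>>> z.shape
(17, 17)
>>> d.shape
(13, 7, 17)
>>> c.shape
(17, 7, 17)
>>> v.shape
(17,)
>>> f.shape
(7, 17)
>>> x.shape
(7, 17, 13)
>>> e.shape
(17, 17)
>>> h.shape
(17, 7)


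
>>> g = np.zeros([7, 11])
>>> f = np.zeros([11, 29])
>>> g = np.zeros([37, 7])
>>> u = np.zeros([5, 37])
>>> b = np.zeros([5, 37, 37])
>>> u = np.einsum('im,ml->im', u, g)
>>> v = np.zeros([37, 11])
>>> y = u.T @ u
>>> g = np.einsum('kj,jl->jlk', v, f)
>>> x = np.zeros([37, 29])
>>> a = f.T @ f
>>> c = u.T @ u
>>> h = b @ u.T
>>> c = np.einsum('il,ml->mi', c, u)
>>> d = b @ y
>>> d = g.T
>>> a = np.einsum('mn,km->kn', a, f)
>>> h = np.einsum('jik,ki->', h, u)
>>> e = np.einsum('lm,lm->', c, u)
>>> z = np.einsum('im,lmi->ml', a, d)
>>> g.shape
(11, 29, 37)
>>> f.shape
(11, 29)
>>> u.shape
(5, 37)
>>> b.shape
(5, 37, 37)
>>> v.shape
(37, 11)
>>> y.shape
(37, 37)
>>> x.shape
(37, 29)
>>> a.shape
(11, 29)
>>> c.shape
(5, 37)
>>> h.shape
()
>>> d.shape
(37, 29, 11)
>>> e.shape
()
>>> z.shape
(29, 37)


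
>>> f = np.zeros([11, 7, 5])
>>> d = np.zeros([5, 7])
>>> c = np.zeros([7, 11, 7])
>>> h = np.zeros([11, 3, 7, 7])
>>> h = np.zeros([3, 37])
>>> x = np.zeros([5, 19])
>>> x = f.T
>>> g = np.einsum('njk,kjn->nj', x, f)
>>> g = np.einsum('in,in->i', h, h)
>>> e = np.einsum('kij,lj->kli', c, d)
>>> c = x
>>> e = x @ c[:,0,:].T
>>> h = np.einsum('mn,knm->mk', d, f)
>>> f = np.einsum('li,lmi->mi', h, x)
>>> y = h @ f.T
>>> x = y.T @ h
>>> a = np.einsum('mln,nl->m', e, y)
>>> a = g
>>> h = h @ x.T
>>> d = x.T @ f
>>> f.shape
(7, 11)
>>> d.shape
(11, 11)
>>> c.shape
(5, 7, 11)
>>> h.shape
(5, 7)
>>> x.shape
(7, 11)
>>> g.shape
(3,)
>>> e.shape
(5, 7, 5)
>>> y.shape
(5, 7)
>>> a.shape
(3,)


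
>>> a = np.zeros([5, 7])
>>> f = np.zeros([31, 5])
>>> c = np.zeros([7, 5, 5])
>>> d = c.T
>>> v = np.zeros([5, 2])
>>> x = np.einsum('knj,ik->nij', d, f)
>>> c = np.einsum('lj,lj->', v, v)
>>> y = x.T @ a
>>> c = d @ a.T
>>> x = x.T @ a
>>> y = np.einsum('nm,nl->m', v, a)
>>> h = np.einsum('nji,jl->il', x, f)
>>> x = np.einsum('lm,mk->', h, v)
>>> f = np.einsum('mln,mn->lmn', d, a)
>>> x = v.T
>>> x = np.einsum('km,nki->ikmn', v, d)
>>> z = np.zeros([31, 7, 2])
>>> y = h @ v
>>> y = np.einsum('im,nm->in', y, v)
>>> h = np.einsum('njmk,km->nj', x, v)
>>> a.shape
(5, 7)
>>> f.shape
(5, 5, 7)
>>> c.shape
(5, 5, 5)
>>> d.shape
(5, 5, 7)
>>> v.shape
(5, 2)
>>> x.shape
(7, 5, 2, 5)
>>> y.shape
(7, 5)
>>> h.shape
(7, 5)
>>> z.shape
(31, 7, 2)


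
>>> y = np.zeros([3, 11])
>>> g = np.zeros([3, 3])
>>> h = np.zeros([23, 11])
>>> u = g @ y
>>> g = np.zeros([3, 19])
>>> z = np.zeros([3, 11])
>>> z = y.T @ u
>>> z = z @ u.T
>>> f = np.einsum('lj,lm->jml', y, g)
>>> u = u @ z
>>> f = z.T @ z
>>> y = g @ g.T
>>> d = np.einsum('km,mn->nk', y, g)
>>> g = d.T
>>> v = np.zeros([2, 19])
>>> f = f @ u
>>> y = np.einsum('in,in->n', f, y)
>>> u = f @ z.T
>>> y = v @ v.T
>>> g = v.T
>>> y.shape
(2, 2)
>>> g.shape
(19, 2)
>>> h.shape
(23, 11)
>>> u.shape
(3, 11)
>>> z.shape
(11, 3)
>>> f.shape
(3, 3)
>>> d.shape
(19, 3)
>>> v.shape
(2, 19)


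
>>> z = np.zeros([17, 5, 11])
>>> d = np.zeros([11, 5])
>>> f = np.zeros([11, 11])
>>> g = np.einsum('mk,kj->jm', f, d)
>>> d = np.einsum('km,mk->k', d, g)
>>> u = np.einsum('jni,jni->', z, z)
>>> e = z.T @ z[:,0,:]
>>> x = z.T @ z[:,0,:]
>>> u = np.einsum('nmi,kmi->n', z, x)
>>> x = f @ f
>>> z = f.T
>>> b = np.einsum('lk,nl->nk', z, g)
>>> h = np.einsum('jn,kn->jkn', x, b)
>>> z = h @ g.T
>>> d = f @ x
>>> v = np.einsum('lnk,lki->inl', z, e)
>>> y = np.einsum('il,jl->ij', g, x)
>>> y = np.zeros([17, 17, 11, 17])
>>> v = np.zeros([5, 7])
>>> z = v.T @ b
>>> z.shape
(7, 11)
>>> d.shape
(11, 11)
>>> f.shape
(11, 11)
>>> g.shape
(5, 11)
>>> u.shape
(17,)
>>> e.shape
(11, 5, 11)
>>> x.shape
(11, 11)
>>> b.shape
(5, 11)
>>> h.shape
(11, 5, 11)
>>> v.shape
(5, 7)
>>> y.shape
(17, 17, 11, 17)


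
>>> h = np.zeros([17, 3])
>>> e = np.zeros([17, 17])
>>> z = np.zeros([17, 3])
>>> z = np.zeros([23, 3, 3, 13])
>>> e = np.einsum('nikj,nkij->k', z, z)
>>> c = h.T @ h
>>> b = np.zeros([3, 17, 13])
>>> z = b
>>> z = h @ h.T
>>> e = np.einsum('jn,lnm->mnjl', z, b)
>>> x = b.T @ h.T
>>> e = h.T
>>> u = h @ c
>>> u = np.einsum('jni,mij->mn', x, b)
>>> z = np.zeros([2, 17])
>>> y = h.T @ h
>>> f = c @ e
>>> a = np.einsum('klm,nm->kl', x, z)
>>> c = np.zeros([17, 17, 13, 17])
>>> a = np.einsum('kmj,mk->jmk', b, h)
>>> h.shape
(17, 3)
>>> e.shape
(3, 17)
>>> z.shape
(2, 17)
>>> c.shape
(17, 17, 13, 17)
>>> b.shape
(3, 17, 13)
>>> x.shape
(13, 17, 17)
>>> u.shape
(3, 17)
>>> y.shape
(3, 3)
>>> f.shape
(3, 17)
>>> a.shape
(13, 17, 3)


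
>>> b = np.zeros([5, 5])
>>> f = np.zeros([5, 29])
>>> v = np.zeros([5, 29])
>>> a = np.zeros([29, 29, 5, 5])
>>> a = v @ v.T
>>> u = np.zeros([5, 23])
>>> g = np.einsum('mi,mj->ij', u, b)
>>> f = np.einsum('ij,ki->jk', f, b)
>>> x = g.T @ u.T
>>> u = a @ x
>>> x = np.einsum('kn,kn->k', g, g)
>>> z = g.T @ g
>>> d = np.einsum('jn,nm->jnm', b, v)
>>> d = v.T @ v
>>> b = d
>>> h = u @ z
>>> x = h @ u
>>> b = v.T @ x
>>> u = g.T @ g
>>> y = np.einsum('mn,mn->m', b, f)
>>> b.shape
(29, 5)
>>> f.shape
(29, 5)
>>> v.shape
(5, 29)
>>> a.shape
(5, 5)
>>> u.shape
(5, 5)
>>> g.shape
(23, 5)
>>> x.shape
(5, 5)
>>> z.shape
(5, 5)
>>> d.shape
(29, 29)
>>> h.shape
(5, 5)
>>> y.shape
(29,)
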